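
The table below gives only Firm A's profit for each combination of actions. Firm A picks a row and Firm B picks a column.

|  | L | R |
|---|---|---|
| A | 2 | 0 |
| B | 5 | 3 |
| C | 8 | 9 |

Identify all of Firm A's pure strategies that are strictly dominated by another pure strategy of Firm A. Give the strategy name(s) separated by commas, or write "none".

A, B

A: dominated, since B does at least as well everywhere (L: 5>2, R: 3>0).
B: dominated, since C does at least as well everywhere (L: 8>5, R: 9>3).
C: no other strategy beats it everywhere (A at L (8>2); B at L (8>5)).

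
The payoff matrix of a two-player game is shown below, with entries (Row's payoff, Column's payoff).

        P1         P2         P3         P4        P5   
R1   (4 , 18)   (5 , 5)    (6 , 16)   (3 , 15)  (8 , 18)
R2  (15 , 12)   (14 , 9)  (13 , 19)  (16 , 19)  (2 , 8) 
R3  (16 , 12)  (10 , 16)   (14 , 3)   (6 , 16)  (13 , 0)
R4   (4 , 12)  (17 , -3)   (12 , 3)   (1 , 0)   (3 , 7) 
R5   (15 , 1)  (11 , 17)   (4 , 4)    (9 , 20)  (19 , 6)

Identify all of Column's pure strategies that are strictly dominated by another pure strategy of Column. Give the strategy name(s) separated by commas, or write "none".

P1 is not dominated — it holds its own against P2 at R1 (18>5); P3 at R1 (18>16); P4 at R1 (18>15); P5 at R1 (18=18).
P2 is not dominated — it holds its own against P1 at R3 (16>12); P3 at R3 (16>3); P4 at R3 (16=16); P5 at R2 (9>8).
P3: no other strategy beats it everywhere (P1 at R2 (19>12); P2 at R1 (16>5); P4 at R1 (16>15); P5 at R2 (19>8)).
P4 is not dominated — it holds its own against P1 at R2 (19>12); P2 at R1 (15>5); P3 at R2 (19=19); P5 at R2 (19>8).
P5: no other strategy beats it everywhere (P1 at R1 (18=18); P2 at R1 (18>5); P3 at R1 (18>16); P4 at R1 (18>15)).

none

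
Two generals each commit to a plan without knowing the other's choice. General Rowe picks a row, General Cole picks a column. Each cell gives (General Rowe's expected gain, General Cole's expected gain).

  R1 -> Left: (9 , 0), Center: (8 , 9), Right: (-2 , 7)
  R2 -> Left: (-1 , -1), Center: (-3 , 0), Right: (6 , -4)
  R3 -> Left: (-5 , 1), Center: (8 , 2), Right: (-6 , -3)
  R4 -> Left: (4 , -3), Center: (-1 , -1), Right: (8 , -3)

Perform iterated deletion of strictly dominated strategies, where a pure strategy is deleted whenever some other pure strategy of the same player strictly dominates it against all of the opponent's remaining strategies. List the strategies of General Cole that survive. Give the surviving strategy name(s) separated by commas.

For General Rowe, R4 strictly dominates R2 on the remaining columns (Left: 4>-1, Center: -1>-3, Right: 8>6); eliminate R2.
General Cole's strategy Left is strictly dominated by Center (R1: 9>0, R3: 2>1, R4: -1>-3) and is removed.
For General Cole, Center strictly dominates Right on the remaining rows (R1: 9>7, R3: 2>-3, R4: -1>-3); eliminate Right.
For General Rowe, R1 strictly dominates R4 on the remaining columns (Center: 8>-1); eliminate R4.
Among the remaining strategies, none is strictly dominated by another pure strategy of the same player, so the elimination stops.
Surviving strategies — General Rowe: {R1, R3}; General Cole: {Center}.

Center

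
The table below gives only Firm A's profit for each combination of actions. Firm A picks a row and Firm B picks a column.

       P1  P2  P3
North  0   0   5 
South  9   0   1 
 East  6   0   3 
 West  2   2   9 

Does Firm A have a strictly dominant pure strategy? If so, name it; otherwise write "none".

North fails to dominate South at P1 (0<9).
South fails to dominate North at P2 (0=0).
East fails to dominate North at P2 (0=0).
West fails to dominate South at P1 (2<9).
No single strategy dominates all the others.

none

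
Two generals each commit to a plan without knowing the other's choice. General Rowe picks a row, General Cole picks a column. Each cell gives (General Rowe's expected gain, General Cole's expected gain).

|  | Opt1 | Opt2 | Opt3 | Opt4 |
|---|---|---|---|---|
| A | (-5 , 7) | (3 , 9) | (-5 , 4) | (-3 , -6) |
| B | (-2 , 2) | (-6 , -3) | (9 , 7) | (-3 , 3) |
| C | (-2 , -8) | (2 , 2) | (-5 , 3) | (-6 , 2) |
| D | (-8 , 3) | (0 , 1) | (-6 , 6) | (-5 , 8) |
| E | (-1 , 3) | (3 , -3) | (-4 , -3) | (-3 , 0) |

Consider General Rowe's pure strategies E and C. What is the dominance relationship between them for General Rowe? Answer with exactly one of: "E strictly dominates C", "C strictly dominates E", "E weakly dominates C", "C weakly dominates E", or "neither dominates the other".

E strictly dominates C

Compare E to C across every action of General Cole: Opt1: -1>-2, Opt2: 3>2, Opt3: -4>-5, Opt4: -3>-6.
E gives a strictly higher payoff against every action of General Cole, so E strictly dominates C.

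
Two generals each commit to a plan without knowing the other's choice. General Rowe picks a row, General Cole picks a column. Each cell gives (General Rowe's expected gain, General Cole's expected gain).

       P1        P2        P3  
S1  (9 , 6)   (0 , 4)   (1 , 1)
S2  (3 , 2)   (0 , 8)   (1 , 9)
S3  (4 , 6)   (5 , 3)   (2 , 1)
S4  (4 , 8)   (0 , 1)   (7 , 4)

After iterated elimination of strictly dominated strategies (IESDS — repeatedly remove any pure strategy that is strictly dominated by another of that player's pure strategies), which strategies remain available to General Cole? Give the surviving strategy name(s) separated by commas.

P1

Row S2 is eliminated: S3 beats it against every remaining column (P1: 4>3, P2: 5>0, P3: 2>1).
Column P2 is eliminated: P1 beats it against every remaining row (S1: 6>4, S3: 6>3, S4: 8>1).
For General Cole, P1 strictly dominates P3 on the remaining rows (S1: 6>1, S3: 6>1, S4: 8>4); eliminate P3.
General Rowe's strategy S3 is strictly dominated by S1 (P1: 9>4) and is removed.
For General Rowe, S1 strictly dominates S4 on the remaining columns (P1: 9>4); eliminate S4.
Among the remaining strategies, none is strictly dominated by another pure strategy of the same player, so the elimination stops.
Surviving strategies — General Rowe: {S1}; General Cole: {P1}.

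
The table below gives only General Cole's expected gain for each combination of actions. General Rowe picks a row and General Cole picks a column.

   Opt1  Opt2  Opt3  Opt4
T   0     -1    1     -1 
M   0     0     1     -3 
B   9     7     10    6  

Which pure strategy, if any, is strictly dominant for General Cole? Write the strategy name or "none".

Opt3

Opt3 vs Opt1: T: 1>0, M: 1>0, B: 10>9.
Opt3 vs Opt2: T: 1>-1, M: 1>0, B: 10>7.
Opt3 vs Opt4: T: 1>-1, M: 1>-3, B: 10>6.
Opt3 strictly beats every other strategy against every opponent action, so it is strictly dominant.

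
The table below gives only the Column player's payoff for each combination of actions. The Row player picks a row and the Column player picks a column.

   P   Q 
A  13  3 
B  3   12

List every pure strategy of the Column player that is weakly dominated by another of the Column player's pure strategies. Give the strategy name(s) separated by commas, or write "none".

P is not dominated — it holds its own against Q at A (13>3).
Q: no other strategy beats it everywhere (P at B (12>3)).

none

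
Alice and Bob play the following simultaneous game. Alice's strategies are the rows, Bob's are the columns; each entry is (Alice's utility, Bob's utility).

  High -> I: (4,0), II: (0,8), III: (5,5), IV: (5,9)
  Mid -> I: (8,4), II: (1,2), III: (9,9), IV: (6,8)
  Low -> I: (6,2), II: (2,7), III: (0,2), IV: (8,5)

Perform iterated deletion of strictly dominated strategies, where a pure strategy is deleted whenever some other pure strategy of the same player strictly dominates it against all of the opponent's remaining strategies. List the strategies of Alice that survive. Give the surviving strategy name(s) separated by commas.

For Alice, Mid strictly dominates High on the remaining columns (I: 8>4, II: 1>0, III: 9>5, IV: 6>5); eliminate High.
Bob's strategy I is strictly dominated by IV (Mid: 8>4, Low: 5>2) and is removed.
Among the remaining strategies, none is strictly dominated by another pure strategy of the same player, so the elimination stops.
Surviving strategies — Alice: {Mid, Low}; Bob: {II, III, IV}.

Mid, Low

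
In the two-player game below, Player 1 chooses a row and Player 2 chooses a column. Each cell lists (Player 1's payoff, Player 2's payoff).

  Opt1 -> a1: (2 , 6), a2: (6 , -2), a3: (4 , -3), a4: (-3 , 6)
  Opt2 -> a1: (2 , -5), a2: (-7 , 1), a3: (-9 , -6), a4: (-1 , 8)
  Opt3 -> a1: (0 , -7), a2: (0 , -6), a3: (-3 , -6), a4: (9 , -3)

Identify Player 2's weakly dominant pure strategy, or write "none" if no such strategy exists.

a4

a4 vs a1: Opt1: 6=6, Opt2: 8>-5, Opt3: -3>-7.
a4 vs a2: Opt1: 6>-2, Opt2: 8>1, Opt3: -3>-6.
a4 vs a3: Opt1: 6>-3, Opt2: 8>-6, Opt3: -3>-6.
a4 is at least as good as every other strategy against every opponent action, so it is weakly dominant.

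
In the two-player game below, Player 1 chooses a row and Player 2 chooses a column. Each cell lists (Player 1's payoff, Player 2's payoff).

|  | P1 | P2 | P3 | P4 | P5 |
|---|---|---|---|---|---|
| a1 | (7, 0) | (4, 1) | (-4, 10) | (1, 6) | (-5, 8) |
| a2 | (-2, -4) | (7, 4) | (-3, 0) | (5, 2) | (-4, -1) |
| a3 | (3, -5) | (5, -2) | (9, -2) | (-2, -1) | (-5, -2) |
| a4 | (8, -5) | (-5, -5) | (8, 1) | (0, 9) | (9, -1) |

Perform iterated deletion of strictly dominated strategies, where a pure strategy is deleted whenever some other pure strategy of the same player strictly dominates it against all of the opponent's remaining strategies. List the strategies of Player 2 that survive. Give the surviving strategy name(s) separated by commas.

P2

Column P1 is eliminated: P3 beats it against every remaining row (a1: 10>0, a2: 0>-4, a3: -2>-5, a4: 1>-5).
Row a1 is eliminated: a2 beats it against every remaining column (P2: 7>4, P3: -3>-4, P4: 5>1, P5: -4>-5).
Column P3 is eliminated: P4 beats it against every remaining row (a2: 2>0, a3: -1>-2, a4: 9>1).
Row a3 is eliminated: a2 beats it against every remaining column (P2: 7>5, P4: 5>-2, P5: -4>-5).
Player 2's strategy P5 is strictly dominated by P4 (a2: 2>-1, a4: 9>-1) and is removed.
Row a4 is eliminated: a2 beats it against every remaining column (P2: 7>-5, P4: 5>0).
For Player 2, P2 strictly dominates P4 on the remaining rows (a2: 4>2); eliminate P4.
Among the remaining strategies, none is strictly dominated by another pure strategy of the same player, so the elimination stops.
Surviving strategies — Player 1: {a2}; Player 2: {P2}.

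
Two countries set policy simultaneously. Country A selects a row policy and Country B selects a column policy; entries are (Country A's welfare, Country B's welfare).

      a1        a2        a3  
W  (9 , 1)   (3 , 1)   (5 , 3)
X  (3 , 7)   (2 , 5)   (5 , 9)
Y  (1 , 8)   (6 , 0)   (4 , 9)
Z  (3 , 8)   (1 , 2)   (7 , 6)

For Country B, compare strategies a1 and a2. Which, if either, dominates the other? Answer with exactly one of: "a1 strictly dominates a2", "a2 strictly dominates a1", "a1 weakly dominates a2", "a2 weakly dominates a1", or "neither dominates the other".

a1's payoffs vs a2's, by Country A's action — W: 1=1, X: 7>5, Y: 8>0, Z: 8>2.
a1 is at least as good everywhere and strictly better somewhere (tied only at W), so a1 weakly but not strictly dominates a2.

a1 weakly dominates a2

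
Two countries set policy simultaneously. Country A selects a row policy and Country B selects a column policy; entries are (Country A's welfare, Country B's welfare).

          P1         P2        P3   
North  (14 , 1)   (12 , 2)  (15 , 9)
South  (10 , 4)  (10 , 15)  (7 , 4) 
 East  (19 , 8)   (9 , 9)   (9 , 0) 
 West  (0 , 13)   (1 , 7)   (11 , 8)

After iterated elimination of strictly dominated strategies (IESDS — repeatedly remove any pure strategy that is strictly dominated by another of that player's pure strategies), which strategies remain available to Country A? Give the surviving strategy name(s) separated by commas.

North

Row South is eliminated: North beats it against every remaining column (P1: 14>10, P2: 12>10, P3: 15>7).
Row West is eliminated: North beats it against every remaining column (P1: 14>0, P2: 12>1, P3: 15>11).
Column P1 is eliminated: P2 beats it against every remaining row (North: 2>1, East: 9>8).
Row East is eliminated: North beats it against every remaining column (P2: 12>9, P3: 15>9).
Country B's strategy P2 is strictly dominated by P3 (North: 9>2) and is removed.
Among the remaining strategies, none is strictly dominated by another pure strategy of the same player, so the elimination stops.
Surviving strategies — Country A: {North}; Country B: {P3}.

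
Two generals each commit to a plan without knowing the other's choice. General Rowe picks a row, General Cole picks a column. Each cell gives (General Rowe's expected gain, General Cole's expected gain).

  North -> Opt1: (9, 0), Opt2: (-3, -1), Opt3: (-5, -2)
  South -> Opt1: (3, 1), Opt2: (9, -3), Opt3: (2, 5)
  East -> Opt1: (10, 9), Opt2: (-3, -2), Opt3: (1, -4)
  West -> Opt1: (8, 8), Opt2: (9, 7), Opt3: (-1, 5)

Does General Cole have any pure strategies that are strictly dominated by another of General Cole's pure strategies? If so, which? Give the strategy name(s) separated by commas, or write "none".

Opt2

Nothing dominates Opt1: Opt2 at North (0>-1); Opt3 at North (0>-2).
Opt2: dominated, since Opt1 does at least as well everywhere (North: 0>-1, South: 1>-3, East: 9>-2, West: 8>7).
Nothing dominates Opt3: Opt1 at South (5>1); Opt2 at South (5>-3).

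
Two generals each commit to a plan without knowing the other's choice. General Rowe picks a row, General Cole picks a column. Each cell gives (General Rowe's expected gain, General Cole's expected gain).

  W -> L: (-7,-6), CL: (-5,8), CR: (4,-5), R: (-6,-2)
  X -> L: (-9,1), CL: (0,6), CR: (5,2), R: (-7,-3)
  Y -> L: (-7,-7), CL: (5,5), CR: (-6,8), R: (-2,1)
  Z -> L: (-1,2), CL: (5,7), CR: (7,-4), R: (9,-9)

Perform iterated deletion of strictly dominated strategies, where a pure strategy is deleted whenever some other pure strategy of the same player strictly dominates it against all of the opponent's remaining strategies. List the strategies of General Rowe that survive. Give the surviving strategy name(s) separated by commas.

For General Rowe, Z strictly dominates W on the remaining columns (L: -1>-7, CL: 5>-5, CR: 7>4, R: 9>-6); eliminate W.
For General Rowe, Z strictly dominates X on the remaining columns (L: -1>-9, CL: 5>0, CR: 7>5, R: 9>-7); eliminate X.
For General Cole, CL strictly dominates L on the remaining rows (Y: 5>-7, Z: 7>2); eliminate L.
General Cole's strategy R is strictly dominated by CL (Y: 5>1, Z: 7>-9) and is removed.
Among the remaining strategies, none is strictly dominated by another pure strategy of the same player, so the elimination stops.
Surviving strategies — General Rowe: {Y, Z}; General Cole: {CL, CR}.

Y, Z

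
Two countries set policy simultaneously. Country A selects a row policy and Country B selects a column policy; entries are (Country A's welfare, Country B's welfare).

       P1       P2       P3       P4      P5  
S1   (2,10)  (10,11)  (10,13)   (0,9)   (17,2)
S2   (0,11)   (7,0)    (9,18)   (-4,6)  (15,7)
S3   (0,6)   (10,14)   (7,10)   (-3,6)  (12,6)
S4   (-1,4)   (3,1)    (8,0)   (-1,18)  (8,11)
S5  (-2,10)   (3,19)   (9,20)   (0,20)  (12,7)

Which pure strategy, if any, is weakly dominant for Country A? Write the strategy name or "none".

S1 vs S2: P1: 2>0, P2: 10>7, P3: 10>9, P4: 0>-4, P5: 17>15.
S1 vs S3: P1: 2>0, P2: 10=10, P3: 10>7, P4: 0>-3, P5: 17>12.
S1 vs S4: P1: 2>-1, P2: 10>3, P3: 10>8, P4: 0>-1, P5: 17>8.
S1 vs S5: P1: 2>-2, P2: 10>3, P3: 10>9, P4: 0=0, P5: 17>12.
S1 is at least as good as every other strategy against every opponent action, so it is weakly dominant.

S1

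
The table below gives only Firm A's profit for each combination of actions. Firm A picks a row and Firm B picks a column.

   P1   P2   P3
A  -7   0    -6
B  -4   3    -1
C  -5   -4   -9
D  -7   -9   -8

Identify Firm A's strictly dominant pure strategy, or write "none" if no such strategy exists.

B vs A: P1: -4>-7, P2: 3>0, P3: -1>-6.
B vs C: P1: -4>-5, P2: 3>-4, P3: -1>-9.
B vs D: P1: -4>-7, P2: 3>-9, P3: -1>-8.
B strictly beats every other strategy against every opponent action, so it is strictly dominant.

B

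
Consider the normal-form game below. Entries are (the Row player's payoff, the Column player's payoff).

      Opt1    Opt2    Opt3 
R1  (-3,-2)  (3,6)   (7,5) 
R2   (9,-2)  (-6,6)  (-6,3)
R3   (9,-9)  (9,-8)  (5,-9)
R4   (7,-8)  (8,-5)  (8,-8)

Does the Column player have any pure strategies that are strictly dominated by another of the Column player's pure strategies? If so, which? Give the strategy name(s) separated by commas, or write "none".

Opt1 is strictly dominated by Opt2 (R1: 6>-2, R2: 6>-2, R3: -8>-9, R4: -5>-8).
Nothing dominates Opt2: Opt1 at R1 (6>-2); Opt3 at R1 (6>5).
Opt3: dominated, since Opt2 does at least as well everywhere (R1: 6>5, R2: 6>3, R3: -8>-9, R4: -5>-8).

Opt1, Opt3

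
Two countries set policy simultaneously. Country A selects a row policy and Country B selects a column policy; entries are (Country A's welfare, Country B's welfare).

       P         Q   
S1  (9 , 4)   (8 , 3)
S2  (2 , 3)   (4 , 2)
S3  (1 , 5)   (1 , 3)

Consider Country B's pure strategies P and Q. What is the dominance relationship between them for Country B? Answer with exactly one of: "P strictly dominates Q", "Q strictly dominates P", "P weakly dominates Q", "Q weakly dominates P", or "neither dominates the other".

P strictly dominates Q

Compare P to Q across each opponent action: S1: 4>3, S2: 3>2, S3: 5>3.
P gives a strictly higher payoff against each opponent action, so P strictly dominates Q.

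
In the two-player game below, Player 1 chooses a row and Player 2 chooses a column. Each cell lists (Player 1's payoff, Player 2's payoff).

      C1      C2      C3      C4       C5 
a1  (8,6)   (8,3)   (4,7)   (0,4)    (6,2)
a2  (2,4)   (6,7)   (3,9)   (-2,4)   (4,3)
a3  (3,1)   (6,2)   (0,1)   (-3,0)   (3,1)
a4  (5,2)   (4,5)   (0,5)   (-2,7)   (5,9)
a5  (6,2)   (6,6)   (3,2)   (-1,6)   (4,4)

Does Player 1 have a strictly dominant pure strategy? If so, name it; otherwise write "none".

a1 vs a2: C1: 8>2, C2: 8>6, C3: 4>3, C4: 0>-2, C5: 6>4.
a1 vs a3: C1: 8>3, C2: 8>6, C3: 4>0, C4: 0>-3, C5: 6>3.
a1 vs a4: C1: 8>5, C2: 8>4, C3: 4>0, C4: 0>-2, C5: 6>5.
a1 vs a5: C1: 8>6, C2: 8>6, C3: 4>3, C4: 0>-1, C5: 6>4.
a1 strictly beats every other strategy against every opponent action, so it is strictly dominant.

a1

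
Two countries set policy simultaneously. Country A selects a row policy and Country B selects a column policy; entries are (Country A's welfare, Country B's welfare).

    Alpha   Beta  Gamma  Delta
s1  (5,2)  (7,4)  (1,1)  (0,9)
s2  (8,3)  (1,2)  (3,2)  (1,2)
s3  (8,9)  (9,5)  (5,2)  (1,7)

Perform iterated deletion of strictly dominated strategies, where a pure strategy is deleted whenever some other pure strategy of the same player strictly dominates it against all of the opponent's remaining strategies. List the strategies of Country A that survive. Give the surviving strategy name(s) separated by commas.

For Country A, s3 strictly dominates s1 on the remaining columns (Alpha: 8>5, Beta: 9>7, Gamma: 5>1, Delta: 1>0); eliminate s1.
Country B's strategy Beta is strictly dominated by Alpha (s2: 3>2, s3: 9>5) and is removed.
Column Gamma is eliminated: Alpha beats it against every remaining row (s2: 3>2, s3: 9>2).
For Country B, Alpha strictly dominates Delta on the remaining rows (s2: 3>2, s3: 9>7); eliminate Delta.
Among the remaining strategies, none is strictly dominated by another pure strategy of the same player, so the elimination stops.
Surviving strategies — Country A: {s2, s3}; Country B: {Alpha}.

s2, s3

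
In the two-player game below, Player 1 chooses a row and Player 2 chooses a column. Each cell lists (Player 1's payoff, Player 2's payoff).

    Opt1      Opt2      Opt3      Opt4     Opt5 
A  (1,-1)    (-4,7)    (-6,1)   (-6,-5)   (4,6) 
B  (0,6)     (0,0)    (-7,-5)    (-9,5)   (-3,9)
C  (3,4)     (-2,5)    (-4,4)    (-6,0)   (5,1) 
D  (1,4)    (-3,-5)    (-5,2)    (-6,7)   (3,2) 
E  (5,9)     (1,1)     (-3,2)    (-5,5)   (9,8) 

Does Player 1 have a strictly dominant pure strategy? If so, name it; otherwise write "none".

E

E vs A: Opt1: 5>1, Opt2: 1>-4, Opt3: -3>-6, Opt4: -5>-6, Opt5: 9>4.
E vs B: Opt1: 5>0, Opt2: 1>0, Opt3: -3>-7, Opt4: -5>-9, Opt5: 9>-3.
E vs C: Opt1: 5>3, Opt2: 1>-2, Opt3: -3>-4, Opt4: -5>-6, Opt5: 9>5.
E vs D: Opt1: 5>1, Opt2: 1>-3, Opt3: -3>-5, Opt4: -5>-6, Opt5: 9>3.
E strictly beats every other strategy against every opponent action, so it is strictly dominant.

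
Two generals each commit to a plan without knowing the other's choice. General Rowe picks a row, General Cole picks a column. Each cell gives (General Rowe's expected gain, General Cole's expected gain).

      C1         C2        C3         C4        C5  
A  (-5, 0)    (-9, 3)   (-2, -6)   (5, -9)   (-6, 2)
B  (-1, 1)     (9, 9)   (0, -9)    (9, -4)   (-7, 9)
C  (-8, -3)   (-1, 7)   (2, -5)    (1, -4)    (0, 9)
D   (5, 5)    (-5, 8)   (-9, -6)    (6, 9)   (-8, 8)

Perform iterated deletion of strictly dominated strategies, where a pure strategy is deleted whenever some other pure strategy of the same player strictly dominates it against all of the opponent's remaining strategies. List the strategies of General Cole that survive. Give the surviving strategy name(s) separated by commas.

C2, C5

Column C1 is eliminated: C2 beats it against every remaining row (A: 3>0, B: 9>1, C: 7>-3, D: 8>5).
For General Rowe, B strictly dominates D on the remaining columns (C2: 9>-5, C3: 0>-9, C4: 9>6, C5: -7>-8); eliminate D.
Column C3 is eliminated: C2 beats it against every remaining row (A: 3>-6, B: 9>-9, C: 7>-5).
Column C4 is eliminated: C2 beats it against every remaining row (A: 3>-9, B: 9>-4, C: 7>-4).
For General Rowe, C strictly dominates A on the remaining columns (C2: -1>-9, C5: 0>-6); eliminate A.
Among the remaining strategies, none is strictly dominated by another pure strategy of the same player, so the elimination stops.
Surviving strategies — General Rowe: {B, C}; General Cole: {C2, C5}.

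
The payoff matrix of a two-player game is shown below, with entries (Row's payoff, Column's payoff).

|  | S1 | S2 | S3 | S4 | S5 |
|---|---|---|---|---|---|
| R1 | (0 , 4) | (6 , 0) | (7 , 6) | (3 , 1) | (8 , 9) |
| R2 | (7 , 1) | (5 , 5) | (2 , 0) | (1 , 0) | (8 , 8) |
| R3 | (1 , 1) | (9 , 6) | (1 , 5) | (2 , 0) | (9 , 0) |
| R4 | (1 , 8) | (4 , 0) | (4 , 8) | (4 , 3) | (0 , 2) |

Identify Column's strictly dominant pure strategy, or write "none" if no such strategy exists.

none

S1 fails to dominate S2 at R2 (1<5).
S2 fails to dominate S1 at R1 (0<4).
S3 fails to dominate S1 at R2 (0<1).
S4 fails to dominate S1 at R1 (1<4).
S5 fails to dominate S1 at R3 (0<1).
No single strategy dominates all the others.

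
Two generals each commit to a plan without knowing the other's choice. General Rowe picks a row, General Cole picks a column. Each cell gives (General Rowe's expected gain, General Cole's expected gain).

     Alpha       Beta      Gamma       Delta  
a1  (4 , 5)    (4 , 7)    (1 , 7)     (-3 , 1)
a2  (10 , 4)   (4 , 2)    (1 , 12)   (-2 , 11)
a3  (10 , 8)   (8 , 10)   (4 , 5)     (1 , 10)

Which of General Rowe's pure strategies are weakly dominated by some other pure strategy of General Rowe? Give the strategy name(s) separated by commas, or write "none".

a1, a2

a1: dominated, since a2 does at least as well everywhere (Alpha: 10>4, Beta: 4=4, Gamma: 1=1, Delta: -2>-3).
a3 weakly dominates a2 — Alpha: 10=10, Beta: 8>4, Gamma: 4>1, Delta: 1>-2.
a3 is not dominated — it holds its own against a1 at Alpha (10>4); a2 at Beta (8>4).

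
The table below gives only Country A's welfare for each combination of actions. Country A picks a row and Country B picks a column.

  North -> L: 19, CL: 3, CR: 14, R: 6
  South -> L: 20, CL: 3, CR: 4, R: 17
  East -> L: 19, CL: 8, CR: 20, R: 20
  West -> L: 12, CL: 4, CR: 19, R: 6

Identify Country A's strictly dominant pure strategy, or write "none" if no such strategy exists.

none

North fails to dominate South at L (19<20).
South fails to dominate North at CL (3=3).
East fails to dominate North at L (19=19).
West fails to dominate North at L (12<19).
No single strategy dominates all the others.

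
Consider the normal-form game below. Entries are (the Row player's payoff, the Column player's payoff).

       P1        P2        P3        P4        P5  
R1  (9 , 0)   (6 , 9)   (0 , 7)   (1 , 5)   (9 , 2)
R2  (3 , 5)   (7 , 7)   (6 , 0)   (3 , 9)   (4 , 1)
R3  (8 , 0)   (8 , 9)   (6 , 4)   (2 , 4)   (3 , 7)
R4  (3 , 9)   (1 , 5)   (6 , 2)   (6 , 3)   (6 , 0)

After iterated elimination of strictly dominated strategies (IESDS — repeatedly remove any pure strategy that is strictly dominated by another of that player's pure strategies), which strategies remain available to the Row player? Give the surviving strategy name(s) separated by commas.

Column P3 is eliminated: P2 beats it against every remaining row (R1: 9>7, R2: 7>0, R3: 9>4, R4: 5>2).
Column P5 is eliminated: P2 beats it against every remaining row (R1: 9>2, R2: 7>1, R3: 9>7, R4: 5>0).
Among the remaining strategies, none is strictly dominated by another pure strategy of the same player, so the elimination stops.
Surviving strategies — the Row player: {R1, R2, R3, R4}; the Column player: {P1, P2, P4}.

R1, R2, R3, R4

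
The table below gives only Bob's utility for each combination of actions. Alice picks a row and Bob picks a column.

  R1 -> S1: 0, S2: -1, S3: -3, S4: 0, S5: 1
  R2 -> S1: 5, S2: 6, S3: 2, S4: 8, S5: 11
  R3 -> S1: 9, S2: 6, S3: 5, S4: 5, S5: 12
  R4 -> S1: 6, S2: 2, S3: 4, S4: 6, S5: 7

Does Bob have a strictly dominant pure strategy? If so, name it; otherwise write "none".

S5

S5 vs S1: R1: 1>0, R2: 11>5, R3: 12>9, R4: 7>6.
S5 vs S2: R1: 1>-1, R2: 11>6, R3: 12>6, R4: 7>2.
S5 vs S3: R1: 1>-3, R2: 11>2, R3: 12>5, R4: 7>4.
S5 vs S4: R1: 1>0, R2: 11>8, R3: 12>5, R4: 7>6.
S5 strictly beats every other strategy against every opponent action, so it is strictly dominant.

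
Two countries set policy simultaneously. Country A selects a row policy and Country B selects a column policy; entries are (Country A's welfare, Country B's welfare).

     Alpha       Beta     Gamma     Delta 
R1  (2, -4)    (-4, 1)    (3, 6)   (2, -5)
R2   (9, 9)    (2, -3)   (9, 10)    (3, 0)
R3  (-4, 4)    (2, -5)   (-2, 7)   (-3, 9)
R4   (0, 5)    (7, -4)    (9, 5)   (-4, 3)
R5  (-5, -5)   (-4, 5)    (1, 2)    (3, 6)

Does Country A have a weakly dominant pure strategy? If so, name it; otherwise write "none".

R1 fails to dominate R2 at Alpha (2<9).
R2 fails to dominate R4 at Beta (2<7).
R3 fails to dominate R1 at Alpha (-4<2).
R4 fails to dominate R1 at Alpha (0<2).
R5 fails to dominate R1 at Alpha (-5<2).
No single strategy dominates all the others.

none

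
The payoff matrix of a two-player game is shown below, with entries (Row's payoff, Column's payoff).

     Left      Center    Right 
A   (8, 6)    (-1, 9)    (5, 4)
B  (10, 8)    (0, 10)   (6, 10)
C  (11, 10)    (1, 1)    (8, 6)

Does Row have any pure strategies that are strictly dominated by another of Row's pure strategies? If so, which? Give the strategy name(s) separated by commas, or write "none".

B strictly dominates A — Left: 10>8, Center: 0>-1, Right: 6>5.
B is strictly dominated by C (Left: 11>10, Center: 1>0, Right: 8>6).
Nothing dominates C: A at Left (11>8); B at Left (11>10).

A, B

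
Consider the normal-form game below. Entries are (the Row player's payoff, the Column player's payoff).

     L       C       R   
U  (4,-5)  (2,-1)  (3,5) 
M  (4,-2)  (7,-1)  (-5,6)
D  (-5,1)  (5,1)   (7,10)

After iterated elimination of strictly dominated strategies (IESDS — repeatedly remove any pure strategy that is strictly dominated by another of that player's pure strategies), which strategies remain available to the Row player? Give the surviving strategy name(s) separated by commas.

D

The Column player's strategy L is strictly dominated by R (U: 5>-5, M: 6>-2, D: 10>1) and is removed.
For the Row player, D strictly dominates U on the remaining columns (C: 5>2, R: 7>3); eliminate U.
The Column player's strategy C is strictly dominated by R (M: 6>-1, D: 10>1) and is removed.
For the Row player, D strictly dominates M on the remaining columns (R: 7>-5); eliminate M.
Among the remaining strategies, none is strictly dominated by another pure strategy of the same player, so the elimination stops.
Surviving strategies — the Row player: {D}; the Column player: {R}.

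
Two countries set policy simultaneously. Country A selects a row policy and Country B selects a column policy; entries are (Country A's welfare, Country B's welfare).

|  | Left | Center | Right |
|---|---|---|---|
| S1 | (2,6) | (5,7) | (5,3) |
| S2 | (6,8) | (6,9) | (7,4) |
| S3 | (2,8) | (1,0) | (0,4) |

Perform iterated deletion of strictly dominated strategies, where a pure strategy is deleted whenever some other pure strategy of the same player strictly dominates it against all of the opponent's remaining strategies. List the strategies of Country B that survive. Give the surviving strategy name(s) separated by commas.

Center

For Country A, S2 strictly dominates S1 on the remaining columns (Left: 6>2, Center: 6>5, Right: 7>5); eliminate S1.
Country A's strategy S3 is strictly dominated by S2 (Left: 6>2, Center: 6>1, Right: 7>0) and is removed.
Country B's strategy Left is strictly dominated by Center (S2: 9>8) and is removed.
For Country B, Center strictly dominates Right on the remaining rows (S2: 9>4); eliminate Right.
Among the remaining strategies, none is strictly dominated by another pure strategy of the same player, so the elimination stops.
Surviving strategies — Country A: {S2}; Country B: {Center}.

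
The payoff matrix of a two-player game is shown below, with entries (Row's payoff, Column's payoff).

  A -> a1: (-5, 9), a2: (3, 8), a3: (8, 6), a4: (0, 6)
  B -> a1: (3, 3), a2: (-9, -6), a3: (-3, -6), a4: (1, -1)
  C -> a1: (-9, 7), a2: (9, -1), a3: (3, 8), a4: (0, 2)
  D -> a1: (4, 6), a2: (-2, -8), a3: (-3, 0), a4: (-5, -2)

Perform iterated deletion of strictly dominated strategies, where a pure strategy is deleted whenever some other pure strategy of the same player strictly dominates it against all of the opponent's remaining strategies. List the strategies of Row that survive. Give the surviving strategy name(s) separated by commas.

D

Column's strategy a2 is strictly dominated by a1 (A: 9>8, B: 3>-6, C: 7>-1, D: 6>-8) and is removed.
For Column, a1 strictly dominates a4 on the remaining rows (A: 9>6, B: 3>-1, C: 7>2, D: 6>-2); eliminate a4.
Row C is eliminated: A beats it against every remaining column (a1: -5>-9, a3: 8>3).
Column's strategy a3 is strictly dominated by a1 (A: 9>6, B: 3>-6, D: 6>0) and is removed.
Row A is eliminated: B beats it against every remaining column (a1: 3>-5).
Row's strategy B is strictly dominated by D (a1: 4>3) and is removed.
Among the remaining strategies, none is strictly dominated by another pure strategy of the same player, so the elimination stops.
Surviving strategies — Row: {D}; Column: {a1}.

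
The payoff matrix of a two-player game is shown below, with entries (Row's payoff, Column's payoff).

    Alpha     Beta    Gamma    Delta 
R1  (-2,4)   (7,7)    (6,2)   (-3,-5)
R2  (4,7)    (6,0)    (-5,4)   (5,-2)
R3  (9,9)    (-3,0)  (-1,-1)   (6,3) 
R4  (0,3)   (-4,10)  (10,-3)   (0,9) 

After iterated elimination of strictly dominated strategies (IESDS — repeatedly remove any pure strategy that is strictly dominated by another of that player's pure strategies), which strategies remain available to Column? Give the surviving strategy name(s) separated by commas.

Alpha, Beta

Column Gamma is eliminated: Alpha beats it against every remaining row (R1: 4>2, R2: 7>4, R3: 9>-1, R4: 3>-3).
Row's strategy R4 is strictly dominated by R2 (Alpha: 4>0, Beta: 6>-4, Delta: 5>0) and is removed.
For Column, Alpha strictly dominates Delta on the remaining rows (R1: 4>-5, R2: 7>-2, R3: 9>3); eliminate Delta.
Among the remaining strategies, none is strictly dominated by another pure strategy of the same player, so the elimination stops.
Surviving strategies — Row: {R1, R2, R3}; Column: {Alpha, Beta}.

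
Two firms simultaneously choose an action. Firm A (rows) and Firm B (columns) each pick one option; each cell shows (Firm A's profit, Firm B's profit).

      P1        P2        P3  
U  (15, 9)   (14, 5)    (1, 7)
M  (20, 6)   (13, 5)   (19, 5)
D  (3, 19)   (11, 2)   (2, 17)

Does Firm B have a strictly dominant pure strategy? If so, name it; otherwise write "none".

P1 vs P2: U: 9>5, M: 6>5, D: 19>2.
P1 vs P3: U: 9>7, M: 6>5, D: 19>17.
P1 strictly beats every other strategy against every opponent action, so it is strictly dominant.

P1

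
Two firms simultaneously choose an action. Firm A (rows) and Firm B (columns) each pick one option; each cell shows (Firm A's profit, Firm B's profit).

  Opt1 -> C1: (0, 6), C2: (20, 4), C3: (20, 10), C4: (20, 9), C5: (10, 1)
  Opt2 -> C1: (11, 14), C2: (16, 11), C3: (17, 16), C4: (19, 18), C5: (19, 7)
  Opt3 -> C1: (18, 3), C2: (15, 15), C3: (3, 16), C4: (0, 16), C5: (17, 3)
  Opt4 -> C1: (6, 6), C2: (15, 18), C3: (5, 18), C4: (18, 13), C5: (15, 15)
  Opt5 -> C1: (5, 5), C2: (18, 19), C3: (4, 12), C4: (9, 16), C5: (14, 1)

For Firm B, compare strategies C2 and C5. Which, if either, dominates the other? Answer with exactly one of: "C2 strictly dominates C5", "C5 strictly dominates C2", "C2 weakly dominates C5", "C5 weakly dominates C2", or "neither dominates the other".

C2 strictly dominates C5

C2's payoffs vs C5's, by Firm A's action — Opt1: 4>1, Opt2: 11>7, Opt3: 15>3, Opt4: 18>15, Opt5: 19>1.
Every comparison favours C2, so C2 strictly dominates C5.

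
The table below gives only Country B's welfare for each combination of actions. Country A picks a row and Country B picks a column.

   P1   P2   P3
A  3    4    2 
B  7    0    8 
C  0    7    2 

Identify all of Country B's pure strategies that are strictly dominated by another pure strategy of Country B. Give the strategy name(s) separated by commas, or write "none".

none

P1 is not dominated — it holds its own against P2 at B (7>0); P3 at A (3>2).
P2: no other strategy beats it everywhere (P1 at A (4>3); P3 at A (4>2)).
P3: no other strategy beats it everywhere (P1 at B (8>7); P2 at B (8>0)).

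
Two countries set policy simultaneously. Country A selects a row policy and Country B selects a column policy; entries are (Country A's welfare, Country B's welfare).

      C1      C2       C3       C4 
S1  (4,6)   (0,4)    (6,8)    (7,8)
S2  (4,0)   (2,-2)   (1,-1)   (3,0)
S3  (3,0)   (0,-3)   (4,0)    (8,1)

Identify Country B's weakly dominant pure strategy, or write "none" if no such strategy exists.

C4

C4 vs C1: S1: 8>6, S2: 0=0, S3: 1>0.
C4 vs C2: S1: 8>4, S2: 0>-2, S3: 1>-3.
C4 vs C3: S1: 8=8, S2: 0>-1, S3: 1>0.
C4 is at least as good as every other strategy against every opponent action, so it is weakly dominant.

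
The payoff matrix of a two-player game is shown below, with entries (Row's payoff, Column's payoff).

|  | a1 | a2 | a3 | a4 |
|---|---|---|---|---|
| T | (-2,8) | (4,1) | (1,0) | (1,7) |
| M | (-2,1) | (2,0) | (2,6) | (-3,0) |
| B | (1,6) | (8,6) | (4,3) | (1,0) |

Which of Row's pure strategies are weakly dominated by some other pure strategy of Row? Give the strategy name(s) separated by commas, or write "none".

B weakly dominates T — a1: 1>-2, a2: 8>4, a3: 4>1, a4: 1=1.
M is weakly dominated by B (a1: 1>-2, a2: 8>2, a3: 4>2, a4: 1>-3).
B: no other strategy beats it everywhere (T at a1 (1>-2); M at a1 (1>-2)).

T, M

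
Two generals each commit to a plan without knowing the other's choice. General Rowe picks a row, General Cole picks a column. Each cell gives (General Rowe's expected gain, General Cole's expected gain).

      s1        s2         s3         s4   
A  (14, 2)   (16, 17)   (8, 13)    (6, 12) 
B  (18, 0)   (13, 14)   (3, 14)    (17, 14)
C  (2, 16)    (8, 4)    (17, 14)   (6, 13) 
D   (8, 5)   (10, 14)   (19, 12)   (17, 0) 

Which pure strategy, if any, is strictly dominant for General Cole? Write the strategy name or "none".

none

s1 fails to dominate s2 at A (2<17).
s2 fails to dominate s1 at C (4<16).
s3 fails to dominate s1 at C (14<16).
s4 fails to dominate s1 at C (13<16).
No single strategy dominates all the others.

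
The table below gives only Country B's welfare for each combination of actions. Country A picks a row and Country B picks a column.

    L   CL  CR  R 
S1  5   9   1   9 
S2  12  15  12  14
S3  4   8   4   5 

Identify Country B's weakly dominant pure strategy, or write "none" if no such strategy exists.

CL vs L: S1: 9>5, S2: 15>12, S3: 8>4.
CL vs CR: S1: 9>1, S2: 15>12, S3: 8>4.
CL vs R: S1: 9=9, S2: 15>14, S3: 8>5.
CL is at least as good as every other strategy against every opponent action, so it is weakly dominant.

CL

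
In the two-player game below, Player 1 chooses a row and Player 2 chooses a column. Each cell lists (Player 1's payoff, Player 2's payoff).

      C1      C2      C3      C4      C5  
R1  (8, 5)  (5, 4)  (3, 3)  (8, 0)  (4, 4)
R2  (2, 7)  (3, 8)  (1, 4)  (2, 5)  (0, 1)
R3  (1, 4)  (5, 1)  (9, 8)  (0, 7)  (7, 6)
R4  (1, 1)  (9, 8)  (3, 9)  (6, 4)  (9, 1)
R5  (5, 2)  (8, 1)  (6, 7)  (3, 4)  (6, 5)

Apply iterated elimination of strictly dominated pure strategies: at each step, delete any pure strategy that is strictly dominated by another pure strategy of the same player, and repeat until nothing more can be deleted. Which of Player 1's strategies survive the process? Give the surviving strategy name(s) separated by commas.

Row R2 is eliminated: R1 beats it against every remaining column (C1: 8>2, C2: 5>3, C3: 3>1, C4: 8>2, C5: 4>0).
Column C4 is eliminated: C3 beats it against every remaining row (R1: 3>0, R3: 8>7, R4: 9>4, R5: 7>4).
Among the remaining strategies, none is strictly dominated by another pure strategy of the same player, so the elimination stops.
Surviving strategies — Player 1: {R1, R3, R4, R5}; Player 2: {C1, C2, C3, C5}.

R1, R3, R4, R5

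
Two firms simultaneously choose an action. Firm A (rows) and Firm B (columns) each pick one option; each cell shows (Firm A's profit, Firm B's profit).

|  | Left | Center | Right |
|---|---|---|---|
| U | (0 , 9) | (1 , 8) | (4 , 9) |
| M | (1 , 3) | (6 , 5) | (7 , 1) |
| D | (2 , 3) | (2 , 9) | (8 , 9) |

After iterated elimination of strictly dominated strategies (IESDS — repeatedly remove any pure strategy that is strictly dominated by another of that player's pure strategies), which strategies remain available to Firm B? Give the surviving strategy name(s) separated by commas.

Center, Right

Firm A's strategy U is strictly dominated by M (Left: 1>0, Center: 6>1, Right: 7>4) and is removed.
Firm B's strategy Left is strictly dominated by Center (M: 5>3, D: 9>3) and is removed.
Among the remaining strategies, none is strictly dominated by another pure strategy of the same player, so the elimination stops.
Surviving strategies — Firm A: {M, D}; Firm B: {Center, Right}.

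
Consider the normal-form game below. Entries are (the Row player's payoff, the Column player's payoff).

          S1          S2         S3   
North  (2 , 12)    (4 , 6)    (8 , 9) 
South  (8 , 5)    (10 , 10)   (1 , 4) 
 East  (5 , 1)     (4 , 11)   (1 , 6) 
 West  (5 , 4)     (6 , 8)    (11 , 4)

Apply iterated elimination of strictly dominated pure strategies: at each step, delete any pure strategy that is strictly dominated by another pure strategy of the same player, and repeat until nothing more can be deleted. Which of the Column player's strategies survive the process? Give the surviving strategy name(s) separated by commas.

For the Row player, West strictly dominates North on the remaining columns (S1: 5>2, S2: 6>4, S3: 11>8); eliminate North.
For the Column player, S2 strictly dominates S1 on the remaining rows (South: 10>5, East: 11>1, West: 8>4); eliminate S1.
The Row player's strategy East is strictly dominated by West (S2: 6>4, S3: 11>1) and is removed.
Column S3 is eliminated: S2 beats it against every remaining row (South: 10>4, West: 8>4).
For the Row player, South strictly dominates West on the remaining columns (S2: 10>6); eliminate West.
Among the remaining strategies, none is strictly dominated by another pure strategy of the same player, so the elimination stops.
Surviving strategies — the Row player: {South}; the Column player: {S2}.

S2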